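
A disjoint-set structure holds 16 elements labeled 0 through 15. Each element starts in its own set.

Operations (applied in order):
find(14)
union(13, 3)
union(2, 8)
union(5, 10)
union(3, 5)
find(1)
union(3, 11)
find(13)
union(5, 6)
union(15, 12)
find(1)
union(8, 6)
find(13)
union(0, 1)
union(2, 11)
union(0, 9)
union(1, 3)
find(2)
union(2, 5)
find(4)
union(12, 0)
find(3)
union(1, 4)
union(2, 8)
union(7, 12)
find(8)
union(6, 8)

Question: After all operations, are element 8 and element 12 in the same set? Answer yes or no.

Step 1: find(14) -> no change; set of 14 is {14}
Step 2: union(13, 3) -> merged; set of 13 now {3, 13}
Step 3: union(2, 8) -> merged; set of 2 now {2, 8}
Step 4: union(5, 10) -> merged; set of 5 now {5, 10}
Step 5: union(3, 5) -> merged; set of 3 now {3, 5, 10, 13}
Step 6: find(1) -> no change; set of 1 is {1}
Step 7: union(3, 11) -> merged; set of 3 now {3, 5, 10, 11, 13}
Step 8: find(13) -> no change; set of 13 is {3, 5, 10, 11, 13}
Step 9: union(5, 6) -> merged; set of 5 now {3, 5, 6, 10, 11, 13}
Step 10: union(15, 12) -> merged; set of 15 now {12, 15}
Step 11: find(1) -> no change; set of 1 is {1}
Step 12: union(8, 6) -> merged; set of 8 now {2, 3, 5, 6, 8, 10, 11, 13}
Step 13: find(13) -> no change; set of 13 is {2, 3, 5, 6, 8, 10, 11, 13}
Step 14: union(0, 1) -> merged; set of 0 now {0, 1}
Step 15: union(2, 11) -> already same set; set of 2 now {2, 3, 5, 6, 8, 10, 11, 13}
Step 16: union(0, 9) -> merged; set of 0 now {0, 1, 9}
Step 17: union(1, 3) -> merged; set of 1 now {0, 1, 2, 3, 5, 6, 8, 9, 10, 11, 13}
Step 18: find(2) -> no change; set of 2 is {0, 1, 2, 3, 5, 6, 8, 9, 10, 11, 13}
Step 19: union(2, 5) -> already same set; set of 2 now {0, 1, 2, 3, 5, 6, 8, 9, 10, 11, 13}
Step 20: find(4) -> no change; set of 4 is {4}
Step 21: union(12, 0) -> merged; set of 12 now {0, 1, 2, 3, 5, 6, 8, 9, 10, 11, 12, 13, 15}
Step 22: find(3) -> no change; set of 3 is {0, 1, 2, 3, 5, 6, 8, 9, 10, 11, 12, 13, 15}
Step 23: union(1, 4) -> merged; set of 1 now {0, 1, 2, 3, 4, 5, 6, 8, 9, 10, 11, 12, 13, 15}
Step 24: union(2, 8) -> already same set; set of 2 now {0, 1, 2, 3, 4, 5, 6, 8, 9, 10, 11, 12, 13, 15}
Step 25: union(7, 12) -> merged; set of 7 now {0, 1, 2, 3, 4, 5, 6, 7, 8, 9, 10, 11, 12, 13, 15}
Step 26: find(8) -> no change; set of 8 is {0, 1, 2, 3, 4, 5, 6, 7, 8, 9, 10, 11, 12, 13, 15}
Step 27: union(6, 8) -> already same set; set of 6 now {0, 1, 2, 3, 4, 5, 6, 7, 8, 9, 10, 11, 12, 13, 15}
Set of 8: {0, 1, 2, 3, 4, 5, 6, 7, 8, 9, 10, 11, 12, 13, 15}; 12 is a member.

Answer: yes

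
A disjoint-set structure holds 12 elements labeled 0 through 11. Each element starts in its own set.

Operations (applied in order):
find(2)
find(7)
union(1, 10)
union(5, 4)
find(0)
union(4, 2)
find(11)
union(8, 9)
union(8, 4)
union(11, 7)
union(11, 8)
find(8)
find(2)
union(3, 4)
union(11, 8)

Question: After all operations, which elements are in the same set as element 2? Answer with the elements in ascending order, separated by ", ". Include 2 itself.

Step 1: find(2) -> no change; set of 2 is {2}
Step 2: find(7) -> no change; set of 7 is {7}
Step 3: union(1, 10) -> merged; set of 1 now {1, 10}
Step 4: union(5, 4) -> merged; set of 5 now {4, 5}
Step 5: find(0) -> no change; set of 0 is {0}
Step 6: union(4, 2) -> merged; set of 4 now {2, 4, 5}
Step 7: find(11) -> no change; set of 11 is {11}
Step 8: union(8, 9) -> merged; set of 8 now {8, 9}
Step 9: union(8, 4) -> merged; set of 8 now {2, 4, 5, 8, 9}
Step 10: union(11, 7) -> merged; set of 11 now {7, 11}
Step 11: union(11, 8) -> merged; set of 11 now {2, 4, 5, 7, 8, 9, 11}
Step 12: find(8) -> no change; set of 8 is {2, 4, 5, 7, 8, 9, 11}
Step 13: find(2) -> no change; set of 2 is {2, 4, 5, 7, 8, 9, 11}
Step 14: union(3, 4) -> merged; set of 3 now {2, 3, 4, 5, 7, 8, 9, 11}
Step 15: union(11, 8) -> already same set; set of 11 now {2, 3, 4, 5, 7, 8, 9, 11}
Component of 2: {2, 3, 4, 5, 7, 8, 9, 11}

Answer: 2, 3, 4, 5, 7, 8, 9, 11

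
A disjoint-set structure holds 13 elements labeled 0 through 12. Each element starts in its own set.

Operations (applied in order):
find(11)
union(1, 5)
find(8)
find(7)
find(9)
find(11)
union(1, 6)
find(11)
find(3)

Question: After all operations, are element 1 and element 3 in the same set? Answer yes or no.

Answer: no

Derivation:
Step 1: find(11) -> no change; set of 11 is {11}
Step 2: union(1, 5) -> merged; set of 1 now {1, 5}
Step 3: find(8) -> no change; set of 8 is {8}
Step 4: find(7) -> no change; set of 7 is {7}
Step 5: find(9) -> no change; set of 9 is {9}
Step 6: find(11) -> no change; set of 11 is {11}
Step 7: union(1, 6) -> merged; set of 1 now {1, 5, 6}
Step 8: find(11) -> no change; set of 11 is {11}
Step 9: find(3) -> no change; set of 3 is {3}
Set of 1: {1, 5, 6}; 3 is not a member.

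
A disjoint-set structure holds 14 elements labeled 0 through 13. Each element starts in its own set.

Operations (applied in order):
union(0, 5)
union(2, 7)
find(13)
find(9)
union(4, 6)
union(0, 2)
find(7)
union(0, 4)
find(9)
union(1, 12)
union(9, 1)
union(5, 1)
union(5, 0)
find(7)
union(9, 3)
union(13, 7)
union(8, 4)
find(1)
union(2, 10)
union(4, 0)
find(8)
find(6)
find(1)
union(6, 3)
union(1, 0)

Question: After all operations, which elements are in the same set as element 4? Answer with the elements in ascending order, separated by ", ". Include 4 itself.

Step 1: union(0, 5) -> merged; set of 0 now {0, 5}
Step 2: union(2, 7) -> merged; set of 2 now {2, 7}
Step 3: find(13) -> no change; set of 13 is {13}
Step 4: find(9) -> no change; set of 9 is {9}
Step 5: union(4, 6) -> merged; set of 4 now {4, 6}
Step 6: union(0, 2) -> merged; set of 0 now {0, 2, 5, 7}
Step 7: find(7) -> no change; set of 7 is {0, 2, 5, 7}
Step 8: union(0, 4) -> merged; set of 0 now {0, 2, 4, 5, 6, 7}
Step 9: find(9) -> no change; set of 9 is {9}
Step 10: union(1, 12) -> merged; set of 1 now {1, 12}
Step 11: union(9, 1) -> merged; set of 9 now {1, 9, 12}
Step 12: union(5, 1) -> merged; set of 5 now {0, 1, 2, 4, 5, 6, 7, 9, 12}
Step 13: union(5, 0) -> already same set; set of 5 now {0, 1, 2, 4, 5, 6, 7, 9, 12}
Step 14: find(7) -> no change; set of 7 is {0, 1, 2, 4, 5, 6, 7, 9, 12}
Step 15: union(9, 3) -> merged; set of 9 now {0, 1, 2, 3, 4, 5, 6, 7, 9, 12}
Step 16: union(13, 7) -> merged; set of 13 now {0, 1, 2, 3, 4, 5, 6, 7, 9, 12, 13}
Step 17: union(8, 4) -> merged; set of 8 now {0, 1, 2, 3, 4, 5, 6, 7, 8, 9, 12, 13}
Step 18: find(1) -> no change; set of 1 is {0, 1, 2, 3, 4, 5, 6, 7, 8, 9, 12, 13}
Step 19: union(2, 10) -> merged; set of 2 now {0, 1, 2, 3, 4, 5, 6, 7, 8, 9, 10, 12, 13}
Step 20: union(4, 0) -> already same set; set of 4 now {0, 1, 2, 3, 4, 5, 6, 7, 8, 9, 10, 12, 13}
Step 21: find(8) -> no change; set of 8 is {0, 1, 2, 3, 4, 5, 6, 7, 8, 9, 10, 12, 13}
Step 22: find(6) -> no change; set of 6 is {0, 1, 2, 3, 4, 5, 6, 7, 8, 9, 10, 12, 13}
Step 23: find(1) -> no change; set of 1 is {0, 1, 2, 3, 4, 5, 6, 7, 8, 9, 10, 12, 13}
Step 24: union(6, 3) -> already same set; set of 6 now {0, 1, 2, 3, 4, 5, 6, 7, 8, 9, 10, 12, 13}
Step 25: union(1, 0) -> already same set; set of 1 now {0, 1, 2, 3, 4, 5, 6, 7, 8, 9, 10, 12, 13}
Component of 4: {0, 1, 2, 3, 4, 5, 6, 7, 8, 9, 10, 12, 13}

Answer: 0, 1, 2, 3, 4, 5, 6, 7, 8, 9, 10, 12, 13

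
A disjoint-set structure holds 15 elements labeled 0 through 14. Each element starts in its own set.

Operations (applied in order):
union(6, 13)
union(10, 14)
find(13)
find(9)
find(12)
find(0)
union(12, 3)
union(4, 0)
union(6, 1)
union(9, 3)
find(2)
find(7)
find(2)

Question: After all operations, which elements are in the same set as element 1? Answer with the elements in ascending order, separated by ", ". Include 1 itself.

Answer: 1, 6, 13

Derivation:
Step 1: union(6, 13) -> merged; set of 6 now {6, 13}
Step 2: union(10, 14) -> merged; set of 10 now {10, 14}
Step 3: find(13) -> no change; set of 13 is {6, 13}
Step 4: find(9) -> no change; set of 9 is {9}
Step 5: find(12) -> no change; set of 12 is {12}
Step 6: find(0) -> no change; set of 0 is {0}
Step 7: union(12, 3) -> merged; set of 12 now {3, 12}
Step 8: union(4, 0) -> merged; set of 4 now {0, 4}
Step 9: union(6, 1) -> merged; set of 6 now {1, 6, 13}
Step 10: union(9, 3) -> merged; set of 9 now {3, 9, 12}
Step 11: find(2) -> no change; set of 2 is {2}
Step 12: find(7) -> no change; set of 7 is {7}
Step 13: find(2) -> no change; set of 2 is {2}
Component of 1: {1, 6, 13}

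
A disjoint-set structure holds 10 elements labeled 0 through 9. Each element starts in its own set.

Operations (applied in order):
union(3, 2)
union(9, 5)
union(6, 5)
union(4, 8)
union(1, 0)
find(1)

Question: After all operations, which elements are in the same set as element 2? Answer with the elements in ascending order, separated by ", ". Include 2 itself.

Step 1: union(3, 2) -> merged; set of 3 now {2, 3}
Step 2: union(9, 5) -> merged; set of 9 now {5, 9}
Step 3: union(6, 5) -> merged; set of 6 now {5, 6, 9}
Step 4: union(4, 8) -> merged; set of 4 now {4, 8}
Step 5: union(1, 0) -> merged; set of 1 now {0, 1}
Step 6: find(1) -> no change; set of 1 is {0, 1}
Component of 2: {2, 3}

Answer: 2, 3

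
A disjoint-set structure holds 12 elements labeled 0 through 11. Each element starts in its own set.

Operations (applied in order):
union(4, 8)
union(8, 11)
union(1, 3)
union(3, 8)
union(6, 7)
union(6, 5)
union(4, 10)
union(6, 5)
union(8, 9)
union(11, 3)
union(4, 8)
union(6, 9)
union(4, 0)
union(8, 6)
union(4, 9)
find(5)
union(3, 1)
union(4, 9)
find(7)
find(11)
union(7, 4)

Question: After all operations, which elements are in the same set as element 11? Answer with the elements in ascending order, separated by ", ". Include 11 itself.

Answer: 0, 1, 3, 4, 5, 6, 7, 8, 9, 10, 11

Derivation:
Step 1: union(4, 8) -> merged; set of 4 now {4, 8}
Step 2: union(8, 11) -> merged; set of 8 now {4, 8, 11}
Step 3: union(1, 3) -> merged; set of 1 now {1, 3}
Step 4: union(3, 8) -> merged; set of 3 now {1, 3, 4, 8, 11}
Step 5: union(6, 7) -> merged; set of 6 now {6, 7}
Step 6: union(6, 5) -> merged; set of 6 now {5, 6, 7}
Step 7: union(4, 10) -> merged; set of 4 now {1, 3, 4, 8, 10, 11}
Step 8: union(6, 5) -> already same set; set of 6 now {5, 6, 7}
Step 9: union(8, 9) -> merged; set of 8 now {1, 3, 4, 8, 9, 10, 11}
Step 10: union(11, 3) -> already same set; set of 11 now {1, 3, 4, 8, 9, 10, 11}
Step 11: union(4, 8) -> already same set; set of 4 now {1, 3, 4, 8, 9, 10, 11}
Step 12: union(6, 9) -> merged; set of 6 now {1, 3, 4, 5, 6, 7, 8, 9, 10, 11}
Step 13: union(4, 0) -> merged; set of 4 now {0, 1, 3, 4, 5, 6, 7, 8, 9, 10, 11}
Step 14: union(8, 6) -> already same set; set of 8 now {0, 1, 3, 4, 5, 6, 7, 8, 9, 10, 11}
Step 15: union(4, 9) -> already same set; set of 4 now {0, 1, 3, 4, 5, 6, 7, 8, 9, 10, 11}
Step 16: find(5) -> no change; set of 5 is {0, 1, 3, 4, 5, 6, 7, 8, 9, 10, 11}
Step 17: union(3, 1) -> already same set; set of 3 now {0, 1, 3, 4, 5, 6, 7, 8, 9, 10, 11}
Step 18: union(4, 9) -> already same set; set of 4 now {0, 1, 3, 4, 5, 6, 7, 8, 9, 10, 11}
Step 19: find(7) -> no change; set of 7 is {0, 1, 3, 4, 5, 6, 7, 8, 9, 10, 11}
Step 20: find(11) -> no change; set of 11 is {0, 1, 3, 4, 5, 6, 7, 8, 9, 10, 11}
Step 21: union(7, 4) -> already same set; set of 7 now {0, 1, 3, 4, 5, 6, 7, 8, 9, 10, 11}
Component of 11: {0, 1, 3, 4, 5, 6, 7, 8, 9, 10, 11}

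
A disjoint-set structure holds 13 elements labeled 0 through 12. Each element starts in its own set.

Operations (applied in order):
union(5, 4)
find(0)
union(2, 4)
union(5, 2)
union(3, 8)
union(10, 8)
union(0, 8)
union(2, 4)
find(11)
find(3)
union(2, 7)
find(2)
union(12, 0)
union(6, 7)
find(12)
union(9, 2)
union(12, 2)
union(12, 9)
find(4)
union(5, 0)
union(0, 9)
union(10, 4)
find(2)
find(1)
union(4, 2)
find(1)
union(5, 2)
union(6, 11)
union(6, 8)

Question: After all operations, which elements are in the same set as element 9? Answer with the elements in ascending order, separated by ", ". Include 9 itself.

Step 1: union(5, 4) -> merged; set of 5 now {4, 5}
Step 2: find(0) -> no change; set of 0 is {0}
Step 3: union(2, 4) -> merged; set of 2 now {2, 4, 5}
Step 4: union(5, 2) -> already same set; set of 5 now {2, 4, 5}
Step 5: union(3, 8) -> merged; set of 3 now {3, 8}
Step 6: union(10, 8) -> merged; set of 10 now {3, 8, 10}
Step 7: union(0, 8) -> merged; set of 0 now {0, 3, 8, 10}
Step 8: union(2, 4) -> already same set; set of 2 now {2, 4, 5}
Step 9: find(11) -> no change; set of 11 is {11}
Step 10: find(3) -> no change; set of 3 is {0, 3, 8, 10}
Step 11: union(2, 7) -> merged; set of 2 now {2, 4, 5, 7}
Step 12: find(2) -> no change; set of 2 is {2, 4, 5, 7}
Step 13: union(12, 0) -> merged; set of 12 now {0, 3, 8, 10, 12}
Step 14: union(6, 7) -> merged; set of 6 now {2, 4, 5, 6, 7}
Step 15: find(12) -> no change; set of 12 is {0, 3, 8, 10, 12}
Step 16: union(9, 2) -> merged; set of 9 now {2, 4, 5, 6, 7, 9}
Step 17: union(12, 2) -> merged; set of 12 now {0, 2, 3, 4, 5, 6, 7, 8, 9, 10, 12}
Step 18: union(12, 9) -> already same set; set of 12 now {0, 2, 3, 4, 5, 6, 7, 8, 9, 10, 12}
Step 19: find(4) -> no change; set of 4 is {0, 2, 3, 4, 5, 6, 7, 8, 9, 10, 12}
Step 20: union(5, 0) -> already same set; set of 5 now {0, 2, 3, 4, 5, 6, 7, 8, 9, 10, 12}
Step 21: union(0, 9) -> already same set; set of 0 now {0, 2, 3, 4, 5, 6, 7, 8, 9, 10, 12}
Step 22: union(10, 4) -> already same set; set of 10 now {0, 2, 3, 4, 5, 6, 7, 8, 9, 10, 12}
Step 23: find(2) -> no change; set of 2 is {0, 2, 3, 4, 5, 6, 7, 8, 9, 10, 12}
Step 24: find(1) -> no change; set of 1 is {1}
Step 25: union(4, 2) -> already same set; set of 4 now {0, 2, 3, 4, 5, 6, 7, 8, 9, 10, 12}
Step 26: find(1) -> no change; set of 1 is {1}
Step 27: union(5, 2) -> already same set; set of 5 now {0, 2, 3, 4, 5, 6, 7, 8, 9, 10, 12}
Step 28: union(6, 11) -> merged; set of 6 now {0, 2, 3, 4, 5, 6, 7, 8, 9, 10, 11, 12}
Step 29: union(6, 8) -> already same set; set of 6 now {0, 2, 3, 4, 5, 6, 7, 8, 9, 10, 11, 12}
Component of 9: {0, 2, 3, 4, 5, 6, 7, 8, 9, 10, 11, 12}

Answer: 0, 2, 3, 4, 5, 6, 7, 8, 9, 10, 11, 12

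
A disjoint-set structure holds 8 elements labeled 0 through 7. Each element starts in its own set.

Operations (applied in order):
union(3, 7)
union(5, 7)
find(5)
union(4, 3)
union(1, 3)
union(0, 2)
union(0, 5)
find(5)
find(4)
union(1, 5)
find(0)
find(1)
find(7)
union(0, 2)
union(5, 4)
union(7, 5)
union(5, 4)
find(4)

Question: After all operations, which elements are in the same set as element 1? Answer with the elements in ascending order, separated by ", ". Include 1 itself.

Answer: 0, 1, 2, 3, 4, 5, 7

Derivation:
Step 1: union(3, 7) -> merged; set of 3 now {3, 7}
Step 2: union(5, 7) -> merged; set of 5 now {3, 5, 7}
Step 3: find(5) -> no change; set of 5 is {3, 5, 7}
Step 4: union(4, 3) -> merged; set of 4 now {3, 4, 5, 7}
Step 5: union(1, 3) -> merged; set of 1 now {1, 3, 4, 5, 7}
Step 6: union(0, 2) -> merged; set of 0 now {0, 2}
Step 7: union(0, 5) -> merged; set of 0 now {0, 1, 2, 3, 4, 5, 7}
Step 8: find(5) -> no change; set of 5 is {0, 1, 2, 3, 4, 5, 7}
Step 9: find(4) -> no change; set of 4 is {0, 1, 2, 3, 4, 5, 7}
Step 10: union(1, 5) -> already same set; set of 1 now {0, 1, 2, 3, 4, 5, 7}
Step 11: find(0) -> no change; set of 0 is {0, 1, 2, 3, 4, 5, 7}
Step 12: find(1) -> no change; set of 1 is {0, 1, 2, 3, 4, 5, 7}
Step 13: find(7) -> no change; set of 7 is {0, 1, 2, 3, 4, 5, 7}
Step 14: union(0, 2) -> already same set; set of 0 now {0, 1, 2, 3, 4, 5, 7}
Step 15: union(5, 4) -> already same set; set of 5 now {0, 1, 2, 3, 4, 5, 7}
Step 16: union(7, 5) -> already same set; set of 7 now {0, 1, 2, 3, 4, 5, 7}
Step 17: union(5, 4) -> already same set; set of 5 now {0, 1, 2, 3, 4, 5, 7}
Step 18: find(4) -> no change; set of 4 is {0, 1, 2, 3, 4, 5, 7}
Component of 1: {0, 1, 2, 3, 4, 5, 7}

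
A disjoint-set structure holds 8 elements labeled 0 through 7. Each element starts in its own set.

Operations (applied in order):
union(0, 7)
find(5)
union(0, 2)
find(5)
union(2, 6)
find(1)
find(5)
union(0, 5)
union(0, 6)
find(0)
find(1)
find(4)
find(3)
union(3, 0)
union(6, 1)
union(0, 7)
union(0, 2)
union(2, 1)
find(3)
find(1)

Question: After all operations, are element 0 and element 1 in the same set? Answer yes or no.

Step 1: union(0, 7) -> merged; set of 0 now {0, 7}
Step 2: find(5) -> no change; set of 5 is {5}
Step 3: union(0, 2) -> merged; set of 0 now {0, 2, 7}
Step 4: find(5) -> no change; set of 5 is {5}
Step 5: union(2, 6) -> merged; set of 2 now {0, 2, 6, 7}
Step 6: find(1) -> no change; set of 1 is {1}
Step 7: find(5) -> no change; set of 5 is {5}
Step 8: union(0, 5) -> merged; set of 0 now {0, 2, 5, 6, 7}
Step 9: union(0, 6) -> already same set; set of 0 now {0, 2, 5, 6, 7}
Step 10: find(0) -> no change; set of 0 is {0, 2, 5, 6, 7}
Step 11: find(1) -> no change; set of 1 is {1}
Step 12: find(4) -> no change; set of 4 is {4}
Step 13: find(3) -> no change; set of 3 is {3}
Step 14: union(3, 0) -> merged; set of 3 now {0, 2, 3, 5, 6, 7}
Step 15: union(6, 1) -> merged; set of 6 now {0, 1, 2, 3, 5, 6, 7}
Step 16: union(0, 7) -> already same set; set of 0 now {0, 1, 2, 3, 5, 6, 7}
Step 17: union(0, 2) -> already same set; set of 0 now {0, 1, 2, 3, 5, 6, 7}
Step 18: union(2, 1) -> already same set; set of 2 now {0, 1, 2, 3, 5, 6, 7}
Step 19: find(3) -> no change; set of 3 is {0, 1, 2, 3, 5, 6, 7}
Step 20: find(1) -> no change; set of 1 is {0, 1, 2, 3, 5, 6, 7}
Set of 0: {0, 1, 2, 3, 5, 6, 7}; 1 is a member.

Answer: yes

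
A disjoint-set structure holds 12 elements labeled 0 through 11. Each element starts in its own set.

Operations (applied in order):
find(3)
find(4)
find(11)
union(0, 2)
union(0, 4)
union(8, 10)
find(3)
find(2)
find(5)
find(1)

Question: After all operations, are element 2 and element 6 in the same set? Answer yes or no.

Step 1: find(3) -> no change; set of 3 is {3}
Step 2: find(4) -> no change; set of 4 is {4}
Step 3: find(11) -> no change; set of 11 is {11}
Step 4: union(0, 2) -> merged; set of 0 now {0, 2}
Step 5: union(0, 4) -> merged; set of 0 now {0, 2, 4}
Step 6: union(8, 10) -> merged; set of 8 now {8, 10}
Step 7: find(3) -> no change; set of 3 is {3}
Step 8: find(2) -> no change; set of 2 is {0, 2, 4}
Step 9: find(5) -> no change; set of 5 is {5}
Step 10: find(1) -> no change; set of 1 is {1}
Set of 2: {0, 2, 4}; 6 is not a member.

Answer: no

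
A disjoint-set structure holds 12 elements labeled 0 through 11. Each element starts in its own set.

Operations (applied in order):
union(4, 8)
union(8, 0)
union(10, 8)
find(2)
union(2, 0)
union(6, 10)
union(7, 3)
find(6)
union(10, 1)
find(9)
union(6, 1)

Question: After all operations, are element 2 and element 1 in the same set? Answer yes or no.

Answer: yes

Derivation:
Step 1: union(4, 8) -> merged; set of 4 now {4, 8}
Step 2: union(8, 0) -> merged; set of 8 now {0, 4, 8}
Step 3: union(10, 8) -> merged; set of 10 now {0, 4, 8, 10}
Step 4: find(2) -> no change; set of 2 is {2}
Step 5: union(2, 0) -> merged; set of 2 now {0, 2, 4, 8, 10}
Step 6: union(6, 10) -> merged; set of 6 now {0, 2, 4, 6, 8, 10}
Step 7: union(7, 3) -> merged; set of 7 now {3, 7}
Step 8: find(6) -> no change; set of 6 is {0, 2, 4, 6, 8, 10}
Step 9: union(10, 1) -> merged; set of 10 now {0, 1, 2, 4, 6, 8, 10}
Step 10: find(9) -> no change; set of 9 is {9}
Step 11: union(6, 1) -> already same set; set of 6 now {0, 1, 2, 4, 6, 8, 10}
Set of 2: {0, 1, 2, 4, 6, 8, 10}; 1 is a member.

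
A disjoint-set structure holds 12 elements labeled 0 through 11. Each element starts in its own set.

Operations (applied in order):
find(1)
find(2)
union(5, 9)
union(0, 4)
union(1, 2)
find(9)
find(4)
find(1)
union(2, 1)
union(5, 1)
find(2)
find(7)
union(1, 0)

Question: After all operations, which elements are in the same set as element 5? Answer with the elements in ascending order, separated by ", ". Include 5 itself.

Answer: 0, 1, 2, 4, 5, 9

Derivation:
Step 1: find(1) -> no change; set of 1 is {1}
Step 2: find(2) -> no change; set of 2 is {2}
Step 3: union(5, 9) -> merged; set of 5 now {5, 9}
Step 4: union(0, 4) -> merged; set of 0 now {0, 4}
Step 5: union(1, 2) -> merged; set of 1 now {1, 2}
Step 6: find(9) -> no change; set of 9 is {5, 9}
Step 7: find(4) -> no change; set of 4 is {0, 4}
Step 8: find(1) -> no change; set of 1 is {1, 2}
Step 9: union(2, 1) -> already same set; set of 2 now {1, 2}
Step 10: union(5, 1) -> merged; set of 5 now {1, 2, 5, 9}
Step 11: find(2) -> no change; set of 2 is {1, 2, 5, 9}
Step 12: find(7) -> no change; set of 7 is {7}
Step 13: union(1, 0) -> merged; set of 1 now {0, 1, 2, 4, 5, 9}
Component of 5: {0, 1, 2, 4, 5, 9}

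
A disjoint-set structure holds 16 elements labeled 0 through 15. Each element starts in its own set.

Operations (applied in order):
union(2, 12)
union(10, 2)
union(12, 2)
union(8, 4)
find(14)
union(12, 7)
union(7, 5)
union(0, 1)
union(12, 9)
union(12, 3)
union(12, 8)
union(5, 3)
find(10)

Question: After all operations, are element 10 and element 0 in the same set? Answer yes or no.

Answer: no

Derivation:
Step 1: union(2, 12) -> merged; set of 2 now {2, 12}
Step 2: union(10, 2) -> merged; set of 10 now {2, 10, 12}
Step 3: union(12, 2) -> already same set; set of 12 now {2, 10, 12}
Step 4: union(8, 4) -> merged; set of 8 now {4, 8}
Step 5: find(14) -> no change; set of 14 is {14}
Step 6: union(12, 7) -> merged; set of 12 now {2, 7, 10, 12}
Step 7: union(7, 5) -> merged; set of 7 now {2, 5, 7, 10, 12}
Step 8: union(0, 1) -> merged; set of 0 now {0, 1}
Step 9: union(12, 9) -> merged; set of 12 now {2, 5, 7, 9, 10, 12}
Step 10: union(12, 3) -> merged; set of 12 now {2, 3, 5, 7, 9, 10, 12}
Step 11: union(12, 8) -> merged; set of 12 now {2, 3, 4, 5, 7, 8, 9, 10, 12}
Step 12: union(5, 3) -> already same set; set of 5 now {2, 3, 4, 5, 7, 8, 9, 10, 12}
Step 13: find(10) -> no change; set of 10 is {2, 3, 4, 5, 7, 8, 9, 10, 12}
Set of 10: {2, 3, 4, 5, 7, 8, 9, 10, 12}; 0 is not a member.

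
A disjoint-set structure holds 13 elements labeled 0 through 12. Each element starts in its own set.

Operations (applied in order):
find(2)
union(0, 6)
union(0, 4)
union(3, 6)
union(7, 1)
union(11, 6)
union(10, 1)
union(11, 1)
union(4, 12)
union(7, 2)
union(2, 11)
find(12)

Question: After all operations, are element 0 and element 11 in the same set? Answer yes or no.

Answer: yes

Derivation:
Step 1: find(2) -> no change; set of 2 is {2}
Step 2: union(0, 6) -> merged; set of 0 now {0, 6}
Step 3: union(0, 4) -> merged; set of 0 now {0, 4, 6}
Step 4: union(3, 6) -> merged; set of 3 now {0, 3, 4, 6}
Step 5: union(7, 1) -> merged; set of 7 now {1, 7}
Step 6: union(11, 6) -> merged; set of 11 now {0, 3, 4, 6, 11}
Step 7: union(10, 1) -> merged; set of 10 now {1, 7, 10}
Step 8: union(11, 1) -> merged; set of 11 now {0, 1, 3, 4, 6, 7, 10, 11}
Step 9: union(4, 12) -> merged; set of 4 now {0, 1, 3, 4, 6, 7, 10, 11, 12}
Step 10: union(7, 2) -> merged; set of 7 now {0, 1, 2, 3, 4, 6, 7, 10, 11, 12}
Step 11: union(2, 11) -> already same set; set of 2 now {0, 1, 2, 3, 4, 6, 7, 10, 11, 12}
Step 12: find(12) -> no change; set of 12 is {0, 1, 2, 3, 4, 6, 7, 10, 11, 12}
Set of 0: {0, 1, 2, 3, 4, 6, 7, 10, 11, 12}; 11 is a member.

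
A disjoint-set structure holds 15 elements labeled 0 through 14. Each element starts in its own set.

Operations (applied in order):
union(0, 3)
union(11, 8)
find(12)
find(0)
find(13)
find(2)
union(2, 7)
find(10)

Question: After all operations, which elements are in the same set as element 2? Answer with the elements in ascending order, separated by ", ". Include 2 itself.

Step 1: union(0, 3) -> merged; set of 0 now {0, 3}
Step 2: union(11, 8) -> merged; set of 11 now {8, 11}
Step 3: find(12) -> no change; set of 12 is {12}
Step 4: find(0) -> no change; set of 0 is {0, 3}
Step 5: find(13) -> no change; set of 13 is {13}
Step 6: find(2) -> no change; set of 2 is {2}
Step 7: union(2, 7) -> merged; set of 2 now {2, 7}
Step 8: find(10) -> no change; set of 10 is {10}
Component of 2: {2, 7}

Answer: 2, 7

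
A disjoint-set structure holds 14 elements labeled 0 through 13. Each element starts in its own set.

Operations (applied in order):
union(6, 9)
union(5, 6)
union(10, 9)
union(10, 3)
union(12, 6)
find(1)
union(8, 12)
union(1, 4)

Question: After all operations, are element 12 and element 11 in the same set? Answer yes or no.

Answer: no

Derivation:
Step 1: union(6, 9) -> merged; set of 6 now {6, 9}
Step 2: union(5, 6) -> merged; set of 5 now {5, 6, 9}
Step 3: union(10, 9) -> merged; set of 10 now {5, 6, 9, 10}
Step 4: union(10, 3) -> merged; set of 10 now {3, 5, 6, 9, 10}
Step 5: union(12, 6) -> merged; set of 12 now {3, 5, 6, 9, 10, 12}
Step 6: find(1) -> no change; set of 1 is {1}
Step 7: union(8, 12) -> merged; set of 8 now {3, 5, 6, 8, 9, 10, 12}
Step 8: union(1, 4) -> merged; set of 1 now {1, 4}
Set of 12: {3, 5, 6, 8, 9, 10, 12}; 11 is not a member.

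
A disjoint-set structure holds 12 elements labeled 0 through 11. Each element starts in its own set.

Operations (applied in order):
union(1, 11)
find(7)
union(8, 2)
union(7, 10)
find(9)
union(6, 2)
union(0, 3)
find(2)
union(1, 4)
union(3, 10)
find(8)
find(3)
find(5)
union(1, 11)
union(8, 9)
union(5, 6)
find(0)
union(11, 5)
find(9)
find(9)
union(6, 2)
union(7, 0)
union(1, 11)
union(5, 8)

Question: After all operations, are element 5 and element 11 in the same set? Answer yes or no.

Step 1: union(1, 11) -> merged; set of 1 now {1, 11}
Step 2: find(7) -> no change; set of 7 is {7}
Step 3: union(8, 2) -> merged; set of 8 now {2, 8}
Step 4: union(7, 10) -> merged; set of 7 now {7, 10}
Step 5: find(9) -> no change; set of 9 is {9}
Step 6: union(6, 2) -> merged; set of 6 now {2, 6, 8}
Step 7: union(0, 3) -> merged; set of 0 now {0, 3}
Step 8: find(2) -> no change; set of 2 is {2, 6, 8}
Step 9: union(1, 4) -> merged; set of 1 now {1, 4, 11}
Step 10: union(3, 10) -> merged; set of 3 now {0, 3, 7, 10}
Step 11: find(8) -> no change; set of 8 is {2, 6, 8}
Step 12: find(3) -> no change; set of 3 is {0, 3, 7, 10}
Step 13: find(5) -> no change; set of 5 is {5}
Step 14: union(1, 11) -> already same set; set of 1 now {1, 4, 11}
Step 15: union(8, 9) -> merged; set of 8 now {2, 6, 8, 9}
Step 16: union(5, 6) -> merged; set of 5 now {2, 5, 6, 8, 9}
Step 17: find(0) -> no change; set of 0 is {0, 3, 7, 10}
Step 18: union(11, 5) -> merged; set of 11 now {1, 2, 4, 5, 6, 8, 9, 11}
Step 19: find(9) -> no change; set of 9 is {1, 2, 4, 5, 6, 8, 9, 11}
Step 20: find(9) -> no change; set of 9 is {1, 2, 4, 5, 6, 8, 9, 11}
Step 21: union(6, 2) -> already same set; set of 6 now {1, 2, 4, 5, 6, 8, 9, 11}
Step 22: union(7, 0) -> already same set; set of 7 now {0, 3, 7, 10}
Step 23: union(1, 11) -> already same set; set of 1 now {1, 2, 4, 5, 6, 8, 9, 11}
Step 24: union(5, 8) -> already same set; set of 5 now {1, 2, 4, 5, 6, 8, 9, 11}
Set of 5: {1, 2, 4, 5, 6, 8, 9, 11}; 11 is a member.

Answer: yes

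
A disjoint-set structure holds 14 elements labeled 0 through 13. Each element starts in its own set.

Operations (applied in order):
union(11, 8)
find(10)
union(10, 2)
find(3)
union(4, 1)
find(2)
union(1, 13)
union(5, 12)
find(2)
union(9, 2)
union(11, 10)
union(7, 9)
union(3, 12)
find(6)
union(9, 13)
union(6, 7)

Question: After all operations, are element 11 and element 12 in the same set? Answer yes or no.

Step 1: union(11, 8) -> merged; set of 11 now {8, 11}
Step 2: find(10) -> no change; set of 10 is {10}
Step 3: union(10, 2) -> merged; set of 10 now {2, 10}
Step 4: find(3) -> no change; set of 3 is {3}
Step 5: union(4, 1) -> merged; set of 4 now {1, 4}
Step 6: find(2) -> no change; set of 2 is {2, 10}
Step 7: union(1, 13) -> merged; set of 1 now {1, 4, 13}
Step 8: union(5, 12) -> merged; set of 5 now {5, 12}
Step 9: find(2) -> no change; set of 2 is {2, 10}
Step 10: union(9, 2) -> merged; set of 9 now {2, 9, 10}
Step 11: union(11, 10) -> merged; set of 11 now {2, 8, 9, 10, 11}
Step 12: union(7, 9) -> merged; set of 7 now {2, 7, 8, 9, 10, 11}
Step 13: union(3, 12) -> merged; set of 3 now {3, 5, 12}
Step 14: find(6) -> no change; set of 6 is {6}
Step 15: union(9, 13) -> merged; set of 9 now {1, 2, 4, 7, 8, 9, 10, 11, 13}
Step 16: union(6, 7) -> merged; set of 6 now {1, 2, 4, 6, 7, 8, 9, 10, 11, 13}
Set of 11: {1, 2, 4, 6, 7, 8, 9, 10, 11, 13}; 12 is not a member.

Answer: no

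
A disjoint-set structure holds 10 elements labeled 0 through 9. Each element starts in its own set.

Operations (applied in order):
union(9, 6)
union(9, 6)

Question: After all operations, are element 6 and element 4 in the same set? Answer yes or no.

Step 1: union(9, 6) -> merged; set of 9 now {6, 9}
Step 2: union(9, 6) -> already same set; set of 9 now {6, 9}
Set of 6: {6, 9}; 4 is not a member.

Answer: no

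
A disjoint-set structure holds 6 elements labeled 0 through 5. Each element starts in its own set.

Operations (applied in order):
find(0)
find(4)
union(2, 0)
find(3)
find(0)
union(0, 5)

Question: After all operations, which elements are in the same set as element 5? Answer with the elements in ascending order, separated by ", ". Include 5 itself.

Step 1: find(0) -> no change; set of 0 is {0}
Step 2: find(4) -> no change; set of 4 is {4}
Step 3: union(2, 0) -> merged; set of 2 now {0, 2}
Step 4: find(3) -> no change; set of 3 is {3}
Step 5: find(0) -> no change; set of 0 is {0, 2}
Step 6: union(0, 5) -> merged; set of 0 now {0, 2, 5}
Component of 5: {0, 2, 5}

Answer: 0, 2, 5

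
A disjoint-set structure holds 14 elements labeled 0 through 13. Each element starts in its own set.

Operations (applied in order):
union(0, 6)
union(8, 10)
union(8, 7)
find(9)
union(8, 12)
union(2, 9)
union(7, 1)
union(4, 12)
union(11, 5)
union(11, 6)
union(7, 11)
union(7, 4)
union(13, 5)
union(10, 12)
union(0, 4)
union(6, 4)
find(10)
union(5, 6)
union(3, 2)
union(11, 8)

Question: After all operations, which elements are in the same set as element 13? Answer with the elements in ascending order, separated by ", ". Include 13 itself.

Step 1: union(0, 6) -> merged; set of 0 now {0, 6}
Step 2: union(8, 10) -> merged; set of 8 now {8, 10}
Step 3: union(8, 7) -> merged; set of 8 now {7, 8, 10}
Step 4: find(9) -> no change; set of 9 is {9}
Step 5: union(8, 12) -> merged; set of 8 now {7, 8, 10, 12}
Step 6: union(2, 9) -> merged; set of 2 now {2, 9}
Step 7: union(7, 1) -> merged; set of 7 now {1, 7, 8, 10, 12}
Step 8: union(4, 12) -> merged; set of 4 now {1, 4, 7, 8, 10, 12}
Step 9: union(11, 5) -> merged; set of 11 now {5, 11}
Step 10: union(11, 6) -> merged; set of 11 now {0, 5, 6, 11}
Step 11: union(7, 11) -> merged; set of 7 now {0, 1, 4, 5, 6, 7, 8, 10, 11, 12}
Step 12: union(7, 4) -> already same set; set of 7 now {0, 1, 4, 5, 6, 7, 8, 10, 11, 12}
Step 13: union(13, 5) -> merged; set of 13 now {0, 1, 4, 5, 6, 7, 8, 10, 11, 12, 13}
Step 14: union(10, 12) -> already same set; set of 10 now {0, 1, 4, 5, 6, 7, 8, 10, 11, 12, 13}
Step 15: union(0, 4) -> already same set; set of 0 now {0, 1, 4, 5, 6, 7, 8, 10, 11, 12, 13}
Step 16: union(6, 4) -> already same set; set of 6 now {0, 1, 4, 5, 6, 7, 8, 10, 11, 12, 13}
Step 17: find(10) -> no change; set of 10 is {0, 1, 4, 5, 6, 7, 8, 10, 11, 12, 13}
Step 18: union(5, 6) -> already same set; set of 5 now {0, 1, 4, 5, 6, 7, 8, 10, 11, 12, 13}
Step 19: union(3, 2) -> merged; set of 3 now {2, 3, 9}
Step 20: union(11, 8) -> already same set; set of 11 now {0, 1, 4, 5, 6, 7, 8, 10, 11, 12, 13}
Component of 13: {0, 1, 4, 5, 6, 7, 8, 10, 11, 12, 13}

Answer: 0, 1, 4, 5, 6, 7, 8, 10, 11, 12, 13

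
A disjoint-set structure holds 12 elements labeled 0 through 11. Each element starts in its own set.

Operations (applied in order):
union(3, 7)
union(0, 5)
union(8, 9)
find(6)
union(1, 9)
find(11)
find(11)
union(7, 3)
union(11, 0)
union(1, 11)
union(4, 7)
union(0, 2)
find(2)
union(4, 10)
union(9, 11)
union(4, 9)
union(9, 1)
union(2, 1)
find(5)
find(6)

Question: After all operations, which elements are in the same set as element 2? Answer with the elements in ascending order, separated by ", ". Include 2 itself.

Answer: 0, 1, 2, 3, 4, 5, 7, 8, 9, 10, 11

Derivation:
Step 1: union(3, 7) -> merged; set of 3 now {3, 7}
Step 2: union(0, 5) -> merged; set of 0 now {0, 5}
Step 3: union(8, 9) -> merged; set of 8 now {8, 9}
Step 4: find(6) -> no change; set of 6 is {6}
Step 5: union(1, 9) -> merged; set of 1 now {1, 8, 9}
Step 6: find(11) -> no change; set of 11 is {11}
Step 7: find(11) -> no change; set of 11 is {11}
Step 8: union(7, 3) -> already same set; set of 7 now {3, 7}
Step 9: union(11, 0) -> merged; set of 11 now {0, 5, 11}
Step 10: union(1, 11) -> merged; set of 1 now {0, 1, 5, 8, 9, 11}
Step 11: union(4, 7) -> merged; set of 4 now {3, 4, 7}
Step 12: union(0, 2) -> merged; set of 0 now {0, 1, 2, 5, 8, 9, 11}
Step 13: find(2) -> no change; set of 2 is {0, 1, 2, 5, 8, 9, 11}
Step 14: union(4, 10) -> merged; set of 4 now {3, 4, 7, 10}
Step 15: union(9, 11) -> already same set; set of 9 now {0, 1, 2, 5, 8, 9, 11}
Step 16: union(4, 9) -> merged; set of 4 now {0, 1, 2, 3, 4, 5, 7, 8, 9, 10, 11}
Step 17: union(9, 1) -> already same set; set of 9 now {0, 1, 2, 3, 4, 5, 7, 8, 9, 10, 11}
Step 18: union(2, 1) -> already same set; set of 2 now {0, 1, 2, 3, 4, 5, 7, 8, 9, 10, 11}
Step 19: find(5) -> no change; set of 5 is {0, 1, 2, 3, 4, 5, 7, 8, 9, 10, 11}
Step 20: find(6) -> no change; set of 6 is {6}
Component of 2: {0, 1, 2, 3, 4, 5, 7, 8, 9, 10, 11}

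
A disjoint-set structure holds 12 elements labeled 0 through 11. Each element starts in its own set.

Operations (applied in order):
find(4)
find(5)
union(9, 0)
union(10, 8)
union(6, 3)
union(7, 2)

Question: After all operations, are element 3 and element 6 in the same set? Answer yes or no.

Answer: yes

Derivation:
Step 1: find(4) -> no change; set of 4 is {4}
Step 2: find(5) -> no change; set of 5 is {5}
Step 3: union(9, 0) -> merged; set of 9 now {0, 9}
Step 4: union(10, 8) -> merged; set of 10 now {8, 10}
Step 5: union(6, 3) -> merged; set of 6 now {3, 6}
Step 6: union(7, 2) -> merged; set of 7 now {2, 7}
Set of 3: {3, 6}; 6 is a member.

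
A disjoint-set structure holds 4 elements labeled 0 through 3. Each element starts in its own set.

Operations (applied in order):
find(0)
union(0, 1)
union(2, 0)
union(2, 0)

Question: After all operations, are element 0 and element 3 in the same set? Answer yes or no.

Step 1: find(0) -> no change; set of 0 is {0}
Step 2: union(0, 1) -> merged; set of 0 now {0, 1}
Step 3: union(2, 0) -> merged; set of 2 now {0, 1, 2}
Step 4: union(2, 0) -> already same set; set of 2 now {0, 1, 2}
Set of 0: {0, 1, 2}; 3 is not a member.

Answer: no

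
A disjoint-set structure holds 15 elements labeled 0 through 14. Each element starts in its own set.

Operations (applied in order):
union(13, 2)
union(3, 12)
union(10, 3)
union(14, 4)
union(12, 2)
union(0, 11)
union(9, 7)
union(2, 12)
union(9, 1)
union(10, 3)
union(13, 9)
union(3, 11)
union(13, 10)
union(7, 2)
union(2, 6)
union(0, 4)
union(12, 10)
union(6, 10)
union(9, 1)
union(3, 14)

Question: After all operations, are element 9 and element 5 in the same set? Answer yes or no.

Step 1: union(13, 2) -> merged; set of 13 now {2, 13}
Step 2: union(3, 12) -> merged; set of 3 now {3, 12}
Step 3: union(10, 3) -> merged; set of 10 now {3, 10, 12}
Step 4: union(14, 4) -> merged; set of 14 now {4, 14}
Step 5: union(12, 2) -> merged; set of 12 now {2, 3, 10, 12, 13}
Step 6: union(0, 11) -> merged; set of 0 now {0, 11}
Step 7: union(9, 7) -> merged; set of 9 now {7, 9}
Step 8: union(2, 12) -> already same set; set of 2 now {2, 3, 10, 12, 13}
Step 9: union(9, 1) -> merged; set of 9 now {1, 7, 9}
Step 10: union(10, 3) -> already same set; set of 10 now {2, 3, 10, 12, 13}
Step 11: union(13, 9) -> merged; set of 13 now {1, 2, 3, 7, 9, 10, 12, 13}
Step 12: union(3, 11) -> merged; set of 3 now {0, 1, 2, 3, 7, 9, 10, 11, 12, 13}
Step 13: union(13, 10) -> already same set; set of 13 now {0, 1, 2, 3, 7, 9, 10, 11, 12, 13}
Step 14: union(7, 2) -> already same set; set of 7 now {0, 1, 2, 3, 7, 9, 10, 11, 12, 13}
Step 15: union(2, 6) -> merged; set of 2 now {0, 1, 2, 3, 6, 7, 9, 10, 11, 12, 13}
Step 16: union(0, 4) -> merged; set of 0 now {0, 1, 2, 3, 4, 6, 7, 9, 10, 11, 12, 13, 14}
Step 17: union(12, 10) -> already same set; set of 12 now {0, 1, 2, 3, 4, 6, 7, 9, 10, 11, 12, 13, 14}
Step 18: union(6, 10) -> already same set; set of 6 now {0, 1, 2, 3, 4, 6, 7, 9, 10, 11, 12, 13, 14}
Step 19: union(9, 1) -> already same set; set of 9 now {0, 1, 2, 3, 4, 6, 7, 9, 10, 11, 12, 13, 14}
Step 20: union(3, 14) -> already same set; set of 3 now {0, 1, 2, 3, 4, 6, 7, 9, 10, 11, 12, 13, 14}
Set of 9: {0, 1, 2, 3, 4, 6, 7, 9, 10, 11, 12, 13, 14}; 5 is not a member.

Answer: no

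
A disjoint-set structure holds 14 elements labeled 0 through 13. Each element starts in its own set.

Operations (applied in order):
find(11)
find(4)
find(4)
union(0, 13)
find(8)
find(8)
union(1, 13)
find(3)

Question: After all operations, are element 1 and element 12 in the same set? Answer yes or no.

Step 1: find(11) -> no change; set of 11 is {11}
Step 2: find(4) -> no change; set of 4 is {4}
Step 3: find(4) -> no change; set of 4 is {4}
Step 4: union(0, 13) -> merged; set of 0 now {0, 13}
Step 5: find(8) -> no change; set of 8 is {8}
Step 6: find(8) -> no change; set of 8 is {8}
Step 7: union(1, 13) -> merged; set of 1 now {0, 1, 13}
Step 8: find(3) -> no change; set of 3 is {3}
Set of 1: {0, 1, 13}; 12 is not a member.

Answer: no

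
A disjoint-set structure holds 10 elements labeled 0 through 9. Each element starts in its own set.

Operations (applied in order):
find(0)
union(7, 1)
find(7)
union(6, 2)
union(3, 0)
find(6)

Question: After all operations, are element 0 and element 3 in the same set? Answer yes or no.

Answer: yes

Derivation:
Step 1: find(0) -> no change; set of 0 is {0}
Step 2: union(7, 1) -> merged; set of 7 now {1, 7}
Step 3: find(7) -> no change; set of 7 is {1, 7}
Step 4: union(6, 2) -> merged; set of 6 now {2, 6}
Step 5: union(3, 0) -> merged; set of 3 now {0, 3}
Step 6: find(6) -> no change; set of 6 is {2, 6}
Set of 0: {0, 3}; 3 is a member.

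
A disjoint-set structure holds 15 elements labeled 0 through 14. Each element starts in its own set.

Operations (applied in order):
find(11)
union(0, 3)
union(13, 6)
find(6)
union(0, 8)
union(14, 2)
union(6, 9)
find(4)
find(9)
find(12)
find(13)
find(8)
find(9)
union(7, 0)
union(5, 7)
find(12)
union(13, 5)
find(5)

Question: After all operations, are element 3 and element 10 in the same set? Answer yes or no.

Step 1: find(11) -> no change; set of 11 is {11}
Step 2: union(0, 3) -> merged; set of 0 now {0, 3}
Step 3: union(13, 6) -> merged; set of 13 now {6, 13}
Step 4: find(6) -> no change; set of 6 is {6, 13}
Step 5: union(0, 8) -> merged; set of 0 now {0, 3, 8}
Step 6: union(14, 2) -> merged; set of 14 now {2, 14}
Step 7: union(6, 9) -> merged; set of 6 now {6, 9, 13}
Step 8: find(4) -> no change; set of 4 is {4}
Step 9: find(9) -> no change; set of 9 is {6, 9, 13}
Step 10: find(12) -> no change; set of 12 is {12}
Step 11: find(13) -> no change; set of 13 is {6, 9, 13}
Step 12: find(8) -> no change; set of 8 is {0, 3, 8}
Step 13: find(9) -> no change; set of 9 is {6, 9, 13}
Step 14: union(7, 0) -> merged; set of 7 now {0, 3, 7, 8}
Step 15: union(5, 7) -> merged; set of 5 now {0, 3, 5, 7, 8}
Step 16: find(12) -> no change; set of 12 is {12}
Step 17: union(13, 5) -> merged; set of 13 now {0, 3, 5, 6, 7, 8, 9, 13}
Step 18: find(5) -> no change; set of 5 is {0, 3, 5, 6, 7, 8, 9, 13}
Set of 3: {0, 3, 5, 6, 7, 8, 9, 13}; 10 is not a member.

Answer: no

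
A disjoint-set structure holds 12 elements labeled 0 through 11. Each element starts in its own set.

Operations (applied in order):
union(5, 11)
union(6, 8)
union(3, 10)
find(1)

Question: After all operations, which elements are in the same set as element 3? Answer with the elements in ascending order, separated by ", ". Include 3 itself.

Step 1: union(5, 11) -> merged; set of 5 now {5, 11}
Step 2: union(6, 8) -> merged; set of 6 now {6, 8}
Step 3: union(3, 10) -> merged; set of 3 now {3, 10}
Step 4: find(1) -> no change; set of 1 is {1}
Component of 3: {3, 10}

Answer: 3, 10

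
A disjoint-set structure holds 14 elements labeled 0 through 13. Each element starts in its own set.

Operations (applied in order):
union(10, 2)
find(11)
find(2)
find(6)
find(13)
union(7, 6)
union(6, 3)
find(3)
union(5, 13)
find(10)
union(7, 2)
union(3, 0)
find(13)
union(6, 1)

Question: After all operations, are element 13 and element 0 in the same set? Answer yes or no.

Answer: no

Derivation:
Step 1: union(10, 2) -> merged; set of 10 now {2, 10}
Step 2: find(11) -> no change; set of 11 is {11}
Step 3: find(2) -> no change; set of 2 is {2, 10}
Step 4: find(6) -> no change; set of 6 is {6}
Step 5: find(13) -> no change; set of 13 is {13}
Step 6: union(7, 6) -> merged; set of 7 now {6, 7}
Step 7: union(6, 3) -> merged; set of 6 now {3, 6, 7}
Step 8: find(3) -> no change; set of 3 is {3, 6, 7}
Step 9: union(5, 13) -> merged; set of 5 now {5, 13}
Step 10: find(10) -> no change; set of 10 is {2, 10}
Step 11: union(7, 2) -> merged; set of 7 now {2, 3, 6, 7, 10}
Step 12: union(3, 0) -> merged; set of 3 now {0, 2, 3, 6, 7, 10}
Step 13: find(13) -> no change; set of 13 is {5, 13}
Step 14: union(6, 1) -> merged; set of 6 now {0, 1, 2, 3, 6, 7, 10}
Set of 13: {5, 13}; 0 is not a member.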